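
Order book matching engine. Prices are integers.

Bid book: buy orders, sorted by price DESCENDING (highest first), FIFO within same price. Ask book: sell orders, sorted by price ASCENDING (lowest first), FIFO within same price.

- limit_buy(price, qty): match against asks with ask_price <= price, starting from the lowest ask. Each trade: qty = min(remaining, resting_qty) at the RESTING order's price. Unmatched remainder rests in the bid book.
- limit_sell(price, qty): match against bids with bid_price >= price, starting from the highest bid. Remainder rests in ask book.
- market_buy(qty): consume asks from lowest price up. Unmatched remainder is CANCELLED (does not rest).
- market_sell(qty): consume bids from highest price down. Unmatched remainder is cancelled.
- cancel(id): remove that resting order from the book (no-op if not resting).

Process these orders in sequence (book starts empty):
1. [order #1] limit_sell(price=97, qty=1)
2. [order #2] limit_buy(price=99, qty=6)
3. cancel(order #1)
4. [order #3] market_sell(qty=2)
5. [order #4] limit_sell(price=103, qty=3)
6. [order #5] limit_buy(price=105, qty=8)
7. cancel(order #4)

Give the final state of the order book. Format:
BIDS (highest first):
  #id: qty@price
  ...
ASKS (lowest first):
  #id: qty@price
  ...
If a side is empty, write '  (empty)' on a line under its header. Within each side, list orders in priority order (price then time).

After op 1 [order #1] limit_sell(price=97, qty=1): fills=none; bids=[-] asks=[#1:1@97]
After op 2 [order #2] limit_buy(price=99, qty=6): fills=#2x#1:1@97; bids=[#2:5@99] asks=[-]
After op 3 cancel(order #1): fills=none; bids=[#2:5@99] asks=[-]
After op 4 [order #3] market_sell(qty=2): fills=#2x#3:2@99; bids=[#2:3@99] asks=[-]
After op 5 [order #4] limit_sell(price=103, qty=3): fills=none; bids=[#2:3@99] asks=[#4:3@103]
After op 6 [order #5] limit_buy(price=105, qty=8): fills=#5x#4:3@103; bids=[#5:5@105 #2:3@99] asks=[-]
After op 7 cancel(order #4): fills=none; bids=[#5:5@105 #2:3@99] asks=[-]

Answer: BIDS (highest first):
  #5: 5@105
  #2: 3@99
ASKS (lowest first):
  (empty)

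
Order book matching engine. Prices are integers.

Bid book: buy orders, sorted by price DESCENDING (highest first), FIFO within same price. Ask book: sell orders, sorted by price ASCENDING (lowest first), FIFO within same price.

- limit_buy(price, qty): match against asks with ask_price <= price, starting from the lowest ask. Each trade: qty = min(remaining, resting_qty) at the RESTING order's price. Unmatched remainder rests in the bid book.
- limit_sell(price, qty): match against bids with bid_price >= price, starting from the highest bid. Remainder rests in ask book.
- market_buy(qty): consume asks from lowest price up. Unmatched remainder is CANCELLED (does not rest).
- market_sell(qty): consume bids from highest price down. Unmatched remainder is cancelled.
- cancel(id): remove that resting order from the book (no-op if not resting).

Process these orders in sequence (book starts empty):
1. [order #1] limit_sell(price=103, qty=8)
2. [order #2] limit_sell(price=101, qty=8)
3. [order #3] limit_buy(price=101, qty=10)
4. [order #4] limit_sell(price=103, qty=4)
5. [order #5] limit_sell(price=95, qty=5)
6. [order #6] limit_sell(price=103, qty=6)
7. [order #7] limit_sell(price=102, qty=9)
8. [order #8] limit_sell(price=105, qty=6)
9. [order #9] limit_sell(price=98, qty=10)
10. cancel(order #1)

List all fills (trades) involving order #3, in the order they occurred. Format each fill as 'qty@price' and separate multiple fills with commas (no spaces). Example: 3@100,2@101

Answer: 8@101,2@101

Derivation:
After op 1 [order #1] limit_sell(price=103, qty=8): fills=none; bids=[-] asks=[#1:8@103]
After op 2 [order #2] limit_sell(price=101, qty=8): fills=none; bids=[-] asks=[#2:8@101 #1:8@103]
After op 3 [order #3] limit_buy(price=101, qty=10): fills=#3x#2:8@101; bids=[#3:2@101] asks=[#1:8@103]
After op 4 [order #4] limit_sell(price=103, qty=4): fills=none; bids=[#3:2@101] asks=[#1:8@103 #4:4@103]
After op 5 [order #5] limit_sell(price=95, qty=5): fills=#3x#5:2@101; bids=[-] asks=[#5:3@95 #1:8@103 #4:4@103]
After op 6 [order #6] limit_sell(price=103, qty=6): fills=none; bids=[-] asks=[#5:3@95 #1:8@103 #4:4@103 #6:6@103]
After op 7 [order #7] limit_sell(price=102, qty=9): fills=none; bids=[-] asks=[#5:3@95 #7:9@102 #1:8@103 #4:4@103 #6:6@103]
After op 8 [order #8] limit_sell(price=105, qty=6): fills=none; bids=[-] asks=[#5:3@95 #7:9@102 #1:8@103 #4:4@103 #6:6@103 #8:6@105]
After op 9 [order #9] limit_sell(price=98, qty=10): fills=none; bids=[-] asks=[#5:3@95 #9:10@98 #7:9@102 #1:8@103 #4:4@103 #6:6@103 #8:6@105]
After op 10 cancel(order #1): fills=none; bids=[-] asks=[#5:3@95 #9:10@98 #7:9@102 #4:4@103 #6:6@103 #8:6@105]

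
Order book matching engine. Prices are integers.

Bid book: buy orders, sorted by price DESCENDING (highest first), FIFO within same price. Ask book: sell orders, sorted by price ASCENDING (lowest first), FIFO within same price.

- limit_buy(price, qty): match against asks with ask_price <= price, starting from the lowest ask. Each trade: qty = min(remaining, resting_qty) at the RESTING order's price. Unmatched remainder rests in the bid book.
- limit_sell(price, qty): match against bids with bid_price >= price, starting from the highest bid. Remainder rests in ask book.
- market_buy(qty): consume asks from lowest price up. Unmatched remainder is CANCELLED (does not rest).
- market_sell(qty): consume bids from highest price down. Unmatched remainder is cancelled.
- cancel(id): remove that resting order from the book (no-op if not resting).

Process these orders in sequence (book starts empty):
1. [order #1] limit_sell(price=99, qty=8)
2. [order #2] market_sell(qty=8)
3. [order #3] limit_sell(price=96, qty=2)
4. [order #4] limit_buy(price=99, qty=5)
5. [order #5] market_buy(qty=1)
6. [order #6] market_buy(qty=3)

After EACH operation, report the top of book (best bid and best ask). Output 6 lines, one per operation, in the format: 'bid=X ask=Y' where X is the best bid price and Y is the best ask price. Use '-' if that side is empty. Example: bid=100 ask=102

Answer: bid=- ask=99
bid=- ask=99
bid=- ask=96
bid=- ask=99
bid=- ask=99
bid=- ask=99

Derivation:
After op 1 [order #1] limit_sell(price=99, qty=8): fills=none; bids=[-] asks=[#1:8@99]
After op 2 [order #2] market_sell(qty=8): fills=none; bids=[-] asks=[#1:8@99]
After op 3 [order #3] limit_sell(price=96, qty=2): fills=none; bids=[-] asks=[#3:2@96 #1:8@99]
After op 4 [order #4] limit_buy(price=99, qty=5): fills=#4x#3:2@96 #4x#1:3@99; bids=[-] asks=[#1:5@99]
After op 5 [order #5] market_buy(qty=1): fills=#5x#1:1@99; bids=[-] asks=[#1:4@99]
After op 6 [order #6] market_buy(qty=3): fills=#6x#1:3@99; bids=[-] asks=[#1:1@99]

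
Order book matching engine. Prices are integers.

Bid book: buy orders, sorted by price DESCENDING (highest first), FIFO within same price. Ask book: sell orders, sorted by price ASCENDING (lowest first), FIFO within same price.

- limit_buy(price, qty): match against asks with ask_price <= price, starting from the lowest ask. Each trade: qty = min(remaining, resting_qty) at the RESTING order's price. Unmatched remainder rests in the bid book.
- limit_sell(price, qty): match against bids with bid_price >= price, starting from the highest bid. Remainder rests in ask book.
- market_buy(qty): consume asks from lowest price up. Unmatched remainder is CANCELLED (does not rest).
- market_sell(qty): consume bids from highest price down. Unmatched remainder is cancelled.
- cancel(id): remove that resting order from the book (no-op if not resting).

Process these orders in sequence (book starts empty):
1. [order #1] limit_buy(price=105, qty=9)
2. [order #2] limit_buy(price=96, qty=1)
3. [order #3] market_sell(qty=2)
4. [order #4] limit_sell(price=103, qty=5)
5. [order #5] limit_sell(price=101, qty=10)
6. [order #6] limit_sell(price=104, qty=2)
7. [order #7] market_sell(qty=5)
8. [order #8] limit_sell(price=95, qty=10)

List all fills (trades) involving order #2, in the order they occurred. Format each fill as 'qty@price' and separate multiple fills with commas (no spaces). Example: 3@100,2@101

Answer: 1@96

Derivation:
After op 1 [order #1] limit_buy(price=105, qty=9): fills=none; bids=[#1:9@105] asks=[-]
After op 2 [order #2] limit_buy(price=96, qty=1): fills=none; bids=[#1:9@105 #2:1@96] asks=[-]
After op 3 [order #3] market_sell(qty=2): fills=#1x#3:2@105; bids=[#1:7@105 #2:1@96] asks=[-]
After op 4 [order #4] limit_sell(price=103, qty=5): fills=#1x#4:5@105; bids=[#1:2@105 #2:1@96] asks=[-]
After op 5 [order #5] limit_sell(price=101, qty=10): fills=#1x#5:2@105; bids=[#2:1@96] asks=[#5:8@101]
After op 6 [order #6] limit_sell(price=104, qty=2): fills=none; bids=[#2:1@96] asks=[#5:8@101 #6:2@104]
After op 7 [order #7] market_sell(qty=5): fills=#2x#7:1@96; bids=[-] asks=[#5:8@101 #6:2@104]
After op 8 [order #8] limit_sell(price=95, qty=10): fills=none; bids=[-] asks=[#8:10@95 #5:8@101 #6:2@104]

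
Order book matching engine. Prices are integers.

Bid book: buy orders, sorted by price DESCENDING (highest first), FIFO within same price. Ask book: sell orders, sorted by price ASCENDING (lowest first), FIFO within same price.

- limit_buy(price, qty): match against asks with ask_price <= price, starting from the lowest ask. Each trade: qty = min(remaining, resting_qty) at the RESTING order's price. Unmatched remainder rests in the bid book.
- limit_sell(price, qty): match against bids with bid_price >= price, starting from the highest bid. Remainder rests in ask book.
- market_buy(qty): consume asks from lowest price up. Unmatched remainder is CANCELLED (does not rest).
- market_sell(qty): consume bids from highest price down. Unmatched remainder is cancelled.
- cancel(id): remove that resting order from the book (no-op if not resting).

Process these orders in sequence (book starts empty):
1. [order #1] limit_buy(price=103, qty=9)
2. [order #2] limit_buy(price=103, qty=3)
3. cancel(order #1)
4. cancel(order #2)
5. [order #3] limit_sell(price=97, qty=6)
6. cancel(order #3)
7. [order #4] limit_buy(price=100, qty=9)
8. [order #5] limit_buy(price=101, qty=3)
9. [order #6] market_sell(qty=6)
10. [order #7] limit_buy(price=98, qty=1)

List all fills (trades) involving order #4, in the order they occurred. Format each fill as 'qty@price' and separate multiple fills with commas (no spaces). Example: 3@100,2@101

After op 1 [order #1] limit_buy(price=103, qty=9): fills=none; bids=[#1:9@103] asks=[-]
After op 2 [order #2] limit_buy(price=103, qty=3): fills=none; bids=[#1:9@103 #2:3@103] asks=[-]
After op 3 cancel(order #1): fills=none; bids=[#2:3@103] asks=[-]
After op 4 cancel(order #2): fills=none; bids=[-] asks=[-]
After op 5 [order #3] limit_sell(price=97, qty=6): fills=none; bids=[-] asks=[#3:6@97]
After op 6 cancel(order #3): fills=none; bids=[-] asks=[-]
After op 7 [order #4] limit_buy(price=100, qty=9): fills=none; bids=[#4:9@100] asks=[-]
After op 8 [order #5] limit_buy(price=101, qty=3): fills=none; bids=[#5:3@101 #4:9@100] asks=[-]
After op 9 [order #6] market_sell(qty=6): fills=#5x#6:3@101 #4x#6:3@100; bids=[#4:6@100] asks=[-]
After op 10 [order #7] limit_buy(price=98, qty=1): fills=none; bids=[#4:6@100 #7:1@98] asks=[-]

Answer: 3@100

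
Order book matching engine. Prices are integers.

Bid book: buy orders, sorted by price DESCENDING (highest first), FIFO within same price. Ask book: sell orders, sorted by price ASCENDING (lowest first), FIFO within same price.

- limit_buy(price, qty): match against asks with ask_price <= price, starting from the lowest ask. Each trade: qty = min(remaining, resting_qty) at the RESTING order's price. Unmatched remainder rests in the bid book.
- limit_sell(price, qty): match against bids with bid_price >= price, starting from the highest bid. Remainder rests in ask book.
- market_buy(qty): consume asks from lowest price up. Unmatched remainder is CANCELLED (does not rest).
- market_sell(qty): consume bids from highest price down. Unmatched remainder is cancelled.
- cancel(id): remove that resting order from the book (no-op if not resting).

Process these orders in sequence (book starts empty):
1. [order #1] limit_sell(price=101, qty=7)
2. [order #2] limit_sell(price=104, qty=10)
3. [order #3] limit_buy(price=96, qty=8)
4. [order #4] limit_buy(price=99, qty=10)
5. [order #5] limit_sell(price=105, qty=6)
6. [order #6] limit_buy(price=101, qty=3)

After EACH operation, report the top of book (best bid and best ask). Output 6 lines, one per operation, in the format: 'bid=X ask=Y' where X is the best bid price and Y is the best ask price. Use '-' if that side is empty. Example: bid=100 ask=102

Answer: bid=- ask=101
bid=- ask=101
bid=96 ask=101
bid=99 ask=101
bid=99 ask=101
bid=99 ask=101

Derivation:
After op 1 [order #1] limit_sell(price=101, qty=7): fills=none; bids=[-] asks=[#1:7@101]
After op 2 [order #2] limit_sell(price=104, qty=10): fills=none; bids=[-] asks=[#1:7@101 #2:10@104]
After op 3 [order #3] limit_buy(price=96, qty=8): fills=none; bids=[#3:8@96] asks=[#1:7@101 #2:10@104]
After op 4 [order #4] limit_buy(price=99, qty=10): fills=none; bids=[#4:10@99 #3:8@96] asks=[#1:7@101 #2:10@104]
After op 5 [order #5] limit_sell(price=105, qty=6): fills=none; bids=[#4:10@99 #3:8@96] asks=[#1:7@101 #2:10@104 #5:6@105]
After op 6 [order #6] limit_buy(price=101, qty=3): fills=#6x#1:3@101; bids=[#4:10@99 #3:8@96] asks=[#1:4@101 #2:10@104 #5:6@105]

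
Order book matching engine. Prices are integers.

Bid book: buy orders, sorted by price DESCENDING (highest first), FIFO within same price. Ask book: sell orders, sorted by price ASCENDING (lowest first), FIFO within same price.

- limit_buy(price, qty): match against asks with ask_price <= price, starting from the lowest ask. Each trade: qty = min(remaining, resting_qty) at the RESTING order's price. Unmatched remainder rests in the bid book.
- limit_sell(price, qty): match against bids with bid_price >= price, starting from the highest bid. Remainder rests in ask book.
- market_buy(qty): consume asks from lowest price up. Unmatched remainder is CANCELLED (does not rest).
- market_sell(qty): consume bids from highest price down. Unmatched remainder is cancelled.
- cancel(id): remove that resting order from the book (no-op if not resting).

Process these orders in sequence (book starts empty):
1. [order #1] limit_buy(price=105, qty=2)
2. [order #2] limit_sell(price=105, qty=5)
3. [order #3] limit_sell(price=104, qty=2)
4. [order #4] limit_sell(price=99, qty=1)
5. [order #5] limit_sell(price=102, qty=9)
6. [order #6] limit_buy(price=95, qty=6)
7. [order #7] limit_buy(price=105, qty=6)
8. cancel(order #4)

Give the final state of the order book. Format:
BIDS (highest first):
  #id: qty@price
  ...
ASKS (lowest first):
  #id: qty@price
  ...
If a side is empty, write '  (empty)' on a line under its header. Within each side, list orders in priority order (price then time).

After op 1 [order #1] limit_buy(price=105, qty=2): fills=none; bids=[#1:2@105] asks=[-]
After op 2 [order #2] limit_sell(price=105, qty=5): fills=#1x#2:2@105; bids=[-] asks=[#2:3@105]
After op 3 [order #3] limit_sell(price=104, qty=2): fills=none; bids=[-] asks=[#3:2@104 #2:3@105]
After op 4 [order #4] limit_sell(price=99, qty=1): fills=none; bids=[-] asks=[#4:1@99 #3:2@104 #2:3@105]
After op 5 [order #5] limit_sell(price=102, qty=9): fills=none; bids=[-] asks=[#4:1@99 #5:9@102 #3:2@104 #2:3@105]
After op 6 [order #6] limit_buy(price=95, qty=6): fills=none; bids=[#6:6@95] asks=[#4:1@99 #5:9@102 #3:2@104 #2:3@105]
After op 7 [order #7] limit_buy(price=105, qty=6): fills=#7x#4:1@99 #7x#5:5@102; bids=[#6:6@95] asks=[#5:4@102 #3:2@104 #2:3@105]
After op 8 cancel(order #4): fills=none; bids=[#6:6@95] asks=[#5:4@102 #3:2@104 #2:3@105]

Answer: BIDS (highest first):
  #6: 6@95
ASKS (lowest first):
  #5: 4@102
  #3: 2@104
  #2: 3@105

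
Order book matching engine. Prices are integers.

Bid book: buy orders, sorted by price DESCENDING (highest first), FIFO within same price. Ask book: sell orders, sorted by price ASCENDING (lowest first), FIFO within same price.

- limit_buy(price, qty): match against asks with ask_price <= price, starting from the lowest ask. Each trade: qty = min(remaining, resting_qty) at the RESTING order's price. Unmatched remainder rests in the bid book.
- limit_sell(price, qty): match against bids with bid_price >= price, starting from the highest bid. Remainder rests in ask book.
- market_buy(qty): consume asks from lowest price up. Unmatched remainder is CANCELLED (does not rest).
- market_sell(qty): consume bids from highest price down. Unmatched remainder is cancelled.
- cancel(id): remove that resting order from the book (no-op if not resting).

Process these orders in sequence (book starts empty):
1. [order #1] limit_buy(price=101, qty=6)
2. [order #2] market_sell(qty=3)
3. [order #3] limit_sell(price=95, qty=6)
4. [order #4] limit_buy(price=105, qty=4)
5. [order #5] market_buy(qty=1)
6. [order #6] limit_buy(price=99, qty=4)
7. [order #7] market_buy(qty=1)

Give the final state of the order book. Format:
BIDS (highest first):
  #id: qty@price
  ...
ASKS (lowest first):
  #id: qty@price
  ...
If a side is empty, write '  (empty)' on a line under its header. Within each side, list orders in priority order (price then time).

After op 1 [order #1] limit_buy(price=101, qty=6): fills=none; bids=[#1:6@101] asks=[-]
After op 2 [order #2] market_sell(qty=3): fills=#1x#2:3@101; bids=[#1:3@101] asks=[-]
After op 3 [order #3] limit_sell(price=95, qty=6): fills=#1x#3:3@101; bids=[-] asks=[#3:3@95]
After op 4 [order #4] limit_buy(price=105, qty=4): fills=#4x#3:3@95; bids=[#4:1@105] asks=[-]
After op 5 [order #5] market_buy(qty=1): fills=none; bids=[#4:1@105] asks=[-]
After op 6 [order #6] limit_buy(price=99, qty=4): fills=none; bids=[#4:1@105 #6:4@99] asks=[-]
After op 7 [order #7] market_buy(qty=1): fills=none; bids=[#4:1@105 #6:4@99] asks=[-]

Answer: BIDS (highest first):
  #4: 1@105
  #6: 4@99
ASKS (lowest first):
  (empty)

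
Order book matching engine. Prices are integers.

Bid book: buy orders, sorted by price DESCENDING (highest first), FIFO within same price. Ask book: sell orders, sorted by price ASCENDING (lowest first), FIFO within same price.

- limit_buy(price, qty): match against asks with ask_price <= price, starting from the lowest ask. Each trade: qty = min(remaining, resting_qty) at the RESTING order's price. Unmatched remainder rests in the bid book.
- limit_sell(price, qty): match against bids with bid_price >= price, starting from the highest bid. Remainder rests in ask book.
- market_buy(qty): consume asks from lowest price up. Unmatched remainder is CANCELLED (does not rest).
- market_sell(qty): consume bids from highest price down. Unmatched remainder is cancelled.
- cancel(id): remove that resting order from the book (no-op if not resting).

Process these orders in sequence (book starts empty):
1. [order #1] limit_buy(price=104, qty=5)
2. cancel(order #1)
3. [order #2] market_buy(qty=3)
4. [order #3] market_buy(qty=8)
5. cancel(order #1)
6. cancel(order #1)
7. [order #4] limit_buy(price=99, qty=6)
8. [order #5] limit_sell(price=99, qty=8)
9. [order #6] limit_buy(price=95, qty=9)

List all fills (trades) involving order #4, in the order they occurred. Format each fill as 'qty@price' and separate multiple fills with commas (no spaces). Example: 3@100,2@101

Answer: 6@99

Derivation:
After op 1 [order #1] limit_buy(price=104, qty=5): fills=none; bids=[#1:5@104] asks=[-]
After op 2 cancel(order #1): fills=none; bids=[-] asks=[-]
After op 3 [order #2] market_buy(qty=3): fills=none; bids=[-] asks=[-]
After op 4 [order #3] market_buy(qty=8): fills=none; bids=[-] asks=[-]
After op 5 cancel(order #1): fills=none; bids=[-] asks=[-]
After op 6 cancel(order #1): fills=none; bids=[-] asks=[-]
After op 7 [order #4] limit_buy(price=99, qty=6): fills=none; bids=[#4:6@99] asks=[-]
After op 8 [order #5] limit_sell(price=99, qty=8): fills=#4x#5:6@99; bids=[-] asks=[#5:2@99]
After op 9 [order #6] limit_buy(price=95, qty=9): fills=none; bids=[#6:9@95] asks=[#5:2@99]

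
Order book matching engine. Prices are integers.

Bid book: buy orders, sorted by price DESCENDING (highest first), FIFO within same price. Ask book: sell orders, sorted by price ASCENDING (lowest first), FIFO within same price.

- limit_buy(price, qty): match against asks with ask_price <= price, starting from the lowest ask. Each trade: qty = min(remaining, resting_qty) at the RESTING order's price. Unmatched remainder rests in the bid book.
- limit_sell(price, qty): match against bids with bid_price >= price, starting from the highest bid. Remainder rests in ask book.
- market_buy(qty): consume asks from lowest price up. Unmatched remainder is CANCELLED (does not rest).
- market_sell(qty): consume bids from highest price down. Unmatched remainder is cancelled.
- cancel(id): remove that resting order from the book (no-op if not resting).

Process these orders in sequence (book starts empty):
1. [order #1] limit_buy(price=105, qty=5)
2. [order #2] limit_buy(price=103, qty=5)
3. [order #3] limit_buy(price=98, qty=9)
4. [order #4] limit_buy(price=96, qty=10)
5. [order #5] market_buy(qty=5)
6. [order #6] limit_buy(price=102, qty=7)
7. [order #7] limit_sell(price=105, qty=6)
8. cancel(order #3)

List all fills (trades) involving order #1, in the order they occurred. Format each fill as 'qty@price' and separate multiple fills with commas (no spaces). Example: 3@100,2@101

Answer: 5@105

Derivation:
After op 1 [order #1] limit_buy(price=105, qty=5): fills=none; bids=[#1:5@105] asks=[-]
After op 2 [order #2] limit_buy(price=103, qty=5): fills=none; bids=[#1:5@105 #2:5@103] asks=[-]
After op 3 [order #3] limit_buy(price=98, qty=9): fills=none; bids=[#1:5@105 #2:5@103 #3:9@98] asks=[-]
After op 4 [order #4] limit_buy(price=96, qty=10): fills=none; bids=[#1:5@105 #2:5@103 #3:9@98 #4:10@96] asks=[-]
After op 5 [order #5] market_buy(qty=5): fills=none; bids=[#1:5@105 #2:5@103 #3:9@98 #4:10@96] asks=[-]
After op 6 [order #6] limit_buy(price=102, qty=7): fills=none; bids=[#1:5@105 #2:5@103 #6:7@102 #3:9@98 #4:10@96] asks=[-]
After op 7 [order #7] limit_sell(price=105, qty=6): fills=#1x#7:5@105; bids=[#2:5@103 #6:7@102 #3:9@98 #4:10@96] asks=[#7:1@105]
After op 8 cancel(order #3): fills=none; bids=[#2:5@103 #6:7@102 #4:10@96] asks=[#7:1@105]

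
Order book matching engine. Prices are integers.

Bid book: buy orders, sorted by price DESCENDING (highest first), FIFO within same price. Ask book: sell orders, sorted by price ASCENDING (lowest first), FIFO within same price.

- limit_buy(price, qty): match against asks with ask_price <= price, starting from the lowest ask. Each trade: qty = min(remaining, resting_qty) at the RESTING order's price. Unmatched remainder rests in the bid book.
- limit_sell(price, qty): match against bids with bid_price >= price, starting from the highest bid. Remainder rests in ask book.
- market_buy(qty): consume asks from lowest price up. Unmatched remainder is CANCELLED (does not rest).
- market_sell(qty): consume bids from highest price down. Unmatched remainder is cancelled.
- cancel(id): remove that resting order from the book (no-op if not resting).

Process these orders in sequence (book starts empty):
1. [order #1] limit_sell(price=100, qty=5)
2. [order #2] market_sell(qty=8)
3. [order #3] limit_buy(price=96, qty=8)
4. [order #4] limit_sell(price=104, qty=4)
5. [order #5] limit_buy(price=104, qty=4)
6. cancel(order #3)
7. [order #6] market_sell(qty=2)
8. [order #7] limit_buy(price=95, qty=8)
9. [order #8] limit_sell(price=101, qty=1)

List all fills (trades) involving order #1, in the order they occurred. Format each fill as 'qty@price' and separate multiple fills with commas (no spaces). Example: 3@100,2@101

Answer: 4@100

Derivation:
After op 1 [order #1] limit_sell(price=100, qty=5): fills=none; bids=[-] asks=[#1:5@100]
After op 2 [order #2] market_sell(qty=8): fills=none; bids=[-] asks=[#1:5@100]
After op 3 [order #3] limit_buy(price=96, qty=8): fills=none; bids=[#3:8@96] asks=[#1:5@100]
After op 4 [order #4] limit_sell(price=104, qty=4): fills=none; bids=[#3:8@96] asks=[#1:5@100 #4:4@104]
After op 5 [order #5] limit_buy(price=104, qty=4): fills=#5x#1:4@100; bids=[#3:8@96] asks=[#1:1@100 #4:4@104]
After op 6 cancel(order #3): fills=none; bids=[-] asks=[#1:1@100 #4:4@104]
After op 7 [order #6] market_sell(qty=2): fills=none; bids=[-] asks=[#1:1@100 #4:4@104]
After op 8 [order #7] limit_buy(price=95, qty=8): fills=none; bids=[#7:8@95] asks=[#1:1@100 #4:4@104]
After op 9 [order #8] limit_sell(price=101, qty=1): fills=none; bids=[#7:8@95] asks=[#1:1@100 #8:1@101 #4:4@104]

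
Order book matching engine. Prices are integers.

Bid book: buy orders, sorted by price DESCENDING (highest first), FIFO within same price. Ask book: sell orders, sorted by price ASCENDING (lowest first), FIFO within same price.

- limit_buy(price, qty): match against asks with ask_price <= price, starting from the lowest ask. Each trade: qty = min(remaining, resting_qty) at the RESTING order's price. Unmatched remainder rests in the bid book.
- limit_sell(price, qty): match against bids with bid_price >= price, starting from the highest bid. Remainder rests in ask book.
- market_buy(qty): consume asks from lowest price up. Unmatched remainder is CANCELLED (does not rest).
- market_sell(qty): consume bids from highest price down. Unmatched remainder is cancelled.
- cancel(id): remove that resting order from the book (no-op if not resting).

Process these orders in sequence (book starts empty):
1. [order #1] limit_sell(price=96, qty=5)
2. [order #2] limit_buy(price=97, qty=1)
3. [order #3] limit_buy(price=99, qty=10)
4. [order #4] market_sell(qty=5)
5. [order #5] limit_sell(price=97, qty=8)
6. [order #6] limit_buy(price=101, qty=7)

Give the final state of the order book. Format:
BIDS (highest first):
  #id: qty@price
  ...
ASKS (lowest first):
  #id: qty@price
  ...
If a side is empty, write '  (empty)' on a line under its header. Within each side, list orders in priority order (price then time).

After op 1 [order #1] limit_sell(price=96, qty=5): fills=none; bids=[-] asks=[#1:5@96]
After op 2 [order #2] limit_buy(price=97, qty=1): fills=#2x#1:1@96; bids=[-] asks=[#1:4@96]
After op 3 [order #3] limit_buy(price=99, qty=10): fills=#3x#1:4@96; bids=[#3:6@99] asks=[-]
After op 4 [order #4] market_sell(qty=5): fills=#3x#4:5@99; bids=[#3:1@99] asks=[-]
After op 5 [order #5] limit_sell(price=97, qty=8): fills=#3x#5:1@99; bids=[-] asks=[#5:7@97]
After op 6 [order #6] limit_buy(price=101, qty=7): fills=#6x#5:7@97; bids=[-] asks=[-]

Answer: BIDS (highest first):
  (empty)
ASKS (lowest first):
  (empty)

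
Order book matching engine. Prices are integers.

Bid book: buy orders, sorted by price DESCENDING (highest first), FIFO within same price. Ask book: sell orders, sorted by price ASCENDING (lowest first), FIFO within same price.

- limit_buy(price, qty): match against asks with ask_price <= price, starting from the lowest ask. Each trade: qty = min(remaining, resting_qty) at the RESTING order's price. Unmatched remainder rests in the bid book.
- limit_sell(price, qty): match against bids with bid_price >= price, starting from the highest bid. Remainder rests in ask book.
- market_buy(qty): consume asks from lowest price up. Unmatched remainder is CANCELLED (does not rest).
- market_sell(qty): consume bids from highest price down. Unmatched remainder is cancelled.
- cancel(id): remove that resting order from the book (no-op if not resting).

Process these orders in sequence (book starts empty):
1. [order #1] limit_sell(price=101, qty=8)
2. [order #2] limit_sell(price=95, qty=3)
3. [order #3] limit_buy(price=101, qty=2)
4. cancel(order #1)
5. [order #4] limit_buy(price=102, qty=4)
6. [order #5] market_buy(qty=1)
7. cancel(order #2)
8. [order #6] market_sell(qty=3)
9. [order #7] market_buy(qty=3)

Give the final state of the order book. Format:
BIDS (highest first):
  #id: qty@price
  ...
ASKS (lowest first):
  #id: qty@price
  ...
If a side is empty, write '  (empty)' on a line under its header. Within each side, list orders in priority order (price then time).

After op 1 [order #1] limit_sell(price=101, qty=8): fills=none; bids=[-] asks=[#1:8@101]
After op 2 [order #2] limit_sell(price=95, qty=3): fills=none; bids=[-] asks=[#2:3@95 #1:8@101]
After op 3 [order #3] limit_buy(price=101, qty=2): fills=#3x#2:2@95; bids=[-] asks=[#2:1@95 #1:8@101]
After op 4 cancel(order #1): fills=none; bids=[-] asks=[#2:1@95]
After op 5 [order #4] limit_buy(price=102, qty=4): fills=#4x#2:1@95; bids=[#4:3@102] asks=[-]
After op 6 [order #5] market_buy(qty=1): fills=none; bids=[#4:3@102] asks=[-]
After op 7 cancel(order #2): fills=none; bids=[#4:3@102] asks=[-]
After op 8 [order #6] market_sell(qty=3): fills=#4x#6:3@102; bids=[-] asks=[-]
After op 9 [order #7] market_buy(qty=3): fills=none; bids=[-] asks=[-]

Answer: BIDS (highest first):
  (empty)
ASKS (lowest first):
  (empty)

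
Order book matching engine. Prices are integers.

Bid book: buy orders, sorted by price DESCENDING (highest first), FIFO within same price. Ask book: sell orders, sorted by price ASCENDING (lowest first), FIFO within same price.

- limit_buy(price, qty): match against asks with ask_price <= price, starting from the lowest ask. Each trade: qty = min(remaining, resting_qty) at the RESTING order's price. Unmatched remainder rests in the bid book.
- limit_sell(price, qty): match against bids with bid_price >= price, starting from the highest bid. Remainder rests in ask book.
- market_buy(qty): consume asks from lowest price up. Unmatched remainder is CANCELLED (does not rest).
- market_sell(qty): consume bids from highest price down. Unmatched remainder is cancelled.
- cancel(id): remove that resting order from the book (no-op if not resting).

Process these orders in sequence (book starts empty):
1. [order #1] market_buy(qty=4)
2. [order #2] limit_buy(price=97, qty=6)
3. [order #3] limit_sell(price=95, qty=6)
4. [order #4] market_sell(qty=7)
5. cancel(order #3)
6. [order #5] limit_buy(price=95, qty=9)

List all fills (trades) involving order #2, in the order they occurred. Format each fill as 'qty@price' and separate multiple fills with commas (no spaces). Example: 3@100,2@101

After op 1 [order #1] market_buy(qty=4): fills=none; bids=[-] asks=[-]
After op 2 [order #2] limit_buy(price=97, qty=6): fills=none; bids=[#2:6@97] asks=[-]
After op 3 [order #3] limit_sell(price=95, qty=6): fills=#2x#3:6@97; bids=[-] asks=[-]
After op 4 [order #4] market_sell(qty=7): fills=none; bids=[-] asks=[-]
After op 5 cancel(order #3): fills=none; bids=[-] asks=[-]
After op 6 [order #5] limit_buy(price=95, qty=9): fills=none; bids=[#5:9@95] asks=[-]

Answer: 6@97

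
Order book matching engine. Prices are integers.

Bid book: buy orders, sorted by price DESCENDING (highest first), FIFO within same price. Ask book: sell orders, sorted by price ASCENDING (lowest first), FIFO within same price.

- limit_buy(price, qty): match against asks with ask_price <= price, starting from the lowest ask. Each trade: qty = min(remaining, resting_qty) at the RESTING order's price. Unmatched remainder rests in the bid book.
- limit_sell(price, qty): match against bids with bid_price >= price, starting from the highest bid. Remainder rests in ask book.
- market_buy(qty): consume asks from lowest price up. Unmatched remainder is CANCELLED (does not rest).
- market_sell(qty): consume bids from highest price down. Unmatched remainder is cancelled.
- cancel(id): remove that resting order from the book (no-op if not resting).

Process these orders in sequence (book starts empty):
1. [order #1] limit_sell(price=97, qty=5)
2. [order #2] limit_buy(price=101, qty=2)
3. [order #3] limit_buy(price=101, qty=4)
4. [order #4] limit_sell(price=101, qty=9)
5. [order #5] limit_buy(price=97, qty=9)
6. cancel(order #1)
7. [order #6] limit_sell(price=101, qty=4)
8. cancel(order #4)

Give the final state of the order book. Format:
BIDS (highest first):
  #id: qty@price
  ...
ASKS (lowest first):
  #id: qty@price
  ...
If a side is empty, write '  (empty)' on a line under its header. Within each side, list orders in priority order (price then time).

Answer: BIDS (highest first):
  #5: 9@97
ASKS (lowest first):
  #6: 4@101

Derivation:
After op 1 [order #1] limit_sell(price=97, qty=5): fills=none; bids=[-] asks=[#1:5@97]
After op 2 [order #2] limit_buy(price=101, qty=2): fills=#2x#1:2@97; bids=[-] asks=[#1:3@97]
After op 3 [order #3] limit_buy(price=101, qty=4): fills=#3x#1:3@97; bids=[#3:1@101] asks=[-]
After op 4 [order #4] limit_sell(price=101, qty=9): fills=#3x#4:1@101; bids=[-] asks=[#4:8@101]
After op 5 [order #5] limit_buy(price=97, qty=9): fills=none; bids=[#5:9@97] asks=[#4:8@101]
After op 6 cancel(order #1): fills=none; bids=[#5:9@97] asks=[#4:8@101]
After op 7 [order #6] limit_sell(price=101, qty=4): fills=none; bids=[#5:9@97] asks=[#4:8@101 #6:4@101]
After op 8 cancel(order #4): fills=none; bids=[#5:9@97] asks=[#6:4@101]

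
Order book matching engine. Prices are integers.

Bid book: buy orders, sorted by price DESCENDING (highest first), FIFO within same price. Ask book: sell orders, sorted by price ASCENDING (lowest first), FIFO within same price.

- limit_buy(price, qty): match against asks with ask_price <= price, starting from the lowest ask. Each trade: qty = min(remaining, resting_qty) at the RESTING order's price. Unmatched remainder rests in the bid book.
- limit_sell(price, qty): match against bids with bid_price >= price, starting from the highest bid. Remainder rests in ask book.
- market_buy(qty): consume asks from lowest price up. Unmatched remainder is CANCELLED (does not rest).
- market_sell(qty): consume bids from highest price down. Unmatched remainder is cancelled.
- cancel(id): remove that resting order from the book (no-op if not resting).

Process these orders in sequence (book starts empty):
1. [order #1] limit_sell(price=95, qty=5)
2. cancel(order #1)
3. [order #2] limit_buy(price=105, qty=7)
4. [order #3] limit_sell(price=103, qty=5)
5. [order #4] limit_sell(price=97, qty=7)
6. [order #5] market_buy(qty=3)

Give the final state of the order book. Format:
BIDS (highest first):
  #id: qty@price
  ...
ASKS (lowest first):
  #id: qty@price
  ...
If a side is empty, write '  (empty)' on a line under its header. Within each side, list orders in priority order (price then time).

After op 1 [order #1] limit_sell(price=95, qty=5): fills=none; bids=[-] asks=[#1:5@95]
After op 2 cancel(order #1): fills=none; bids=[-] asks=[-]
After op 3 [order #2] limit_buy(price=105, qty=7): fills=none; bids=[#2:7@105] asks=[-]
After op 4 [order #3] limit_sell(price=103, qty=5): fills=#2x#3:5@105; bids=[#2:2@105] asks=[-]
After op 5 [order #4] limit_sell(price=97, qty=7): fills=#2x#4:2@105; bids=[-] asks=[#4:5@97]
After op 6 [order #5] market_buy(qty=3): fills=#5x#4:3@97; bids=[-] asks=[#4:2@97]

Answer: BIDS (highest first):
  (empty)
ASKS (lowest first):
  #4: 2@97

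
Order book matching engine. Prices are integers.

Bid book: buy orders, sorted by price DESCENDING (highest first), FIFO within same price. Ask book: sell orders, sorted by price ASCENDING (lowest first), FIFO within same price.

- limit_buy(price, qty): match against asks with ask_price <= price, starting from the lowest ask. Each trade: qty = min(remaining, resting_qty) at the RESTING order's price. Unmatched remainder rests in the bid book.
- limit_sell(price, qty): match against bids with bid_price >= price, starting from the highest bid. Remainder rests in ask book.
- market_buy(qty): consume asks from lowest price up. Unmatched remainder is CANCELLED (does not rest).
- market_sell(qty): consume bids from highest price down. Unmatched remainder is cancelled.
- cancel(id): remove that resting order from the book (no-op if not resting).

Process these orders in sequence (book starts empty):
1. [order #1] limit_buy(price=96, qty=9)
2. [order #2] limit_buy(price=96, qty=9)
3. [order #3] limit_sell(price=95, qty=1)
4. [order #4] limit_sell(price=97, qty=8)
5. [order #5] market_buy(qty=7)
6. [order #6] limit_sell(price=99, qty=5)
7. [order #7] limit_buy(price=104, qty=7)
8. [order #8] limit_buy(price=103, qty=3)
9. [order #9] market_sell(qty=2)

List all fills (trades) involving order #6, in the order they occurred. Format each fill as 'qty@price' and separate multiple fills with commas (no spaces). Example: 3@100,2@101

After op 1 [order #1] limit_buy(price=96, qty=9): fills=none; bids=[#1:9@96] asks=[-]
After op 2 [order #2] limit_buy(price=96, qty=9): fills=none; bids=[#1:9@96 #2:9@96] asks=[-]
After op 3 [order #3] limit_sell(price=95, qty=1): fills=#1x#3:1@96; bids=[#1:8@96 #2:9@96] asks=[-]
After op 4 [order #4] limit_sell(price=97, qty=8): fills=none; bids=[#1:8@96 #2:9@96] asks=[#4:8@97]
After op 5 [order #5] market_buy(qty=7): fills=#5x#4:7@97; bids=[#1:8@96 #2:9@96] asks=[#4:1@97]
After op 6 [order #6] limit_sell(price=99, qty=5): fills=none; bids=[#1:8@96 #2:9@96] asks=[#4:1@97 #6:5@99]
After op 7 [order #7] limit_buy(price=104, qty=7): fills=#7x#4:1@97 #7x#6:5@99; bids=[#7:1@104 #1:8@96 #2:9@96] asks=[-]
After op 8 [order #8] limit_buy(price=103, qty=3): fills=none; bids=[#7:1@104 #8:3@103 #1:8@96 #2:9@96] asks=[-]
After op 9 [order #9] market_sell(qty=2): fills=#7x#9:1@104 #8x#9:1@103; bids=[#8:2@103 #1:8@96 #2:9@96] asks=[-]

Answer: 5@99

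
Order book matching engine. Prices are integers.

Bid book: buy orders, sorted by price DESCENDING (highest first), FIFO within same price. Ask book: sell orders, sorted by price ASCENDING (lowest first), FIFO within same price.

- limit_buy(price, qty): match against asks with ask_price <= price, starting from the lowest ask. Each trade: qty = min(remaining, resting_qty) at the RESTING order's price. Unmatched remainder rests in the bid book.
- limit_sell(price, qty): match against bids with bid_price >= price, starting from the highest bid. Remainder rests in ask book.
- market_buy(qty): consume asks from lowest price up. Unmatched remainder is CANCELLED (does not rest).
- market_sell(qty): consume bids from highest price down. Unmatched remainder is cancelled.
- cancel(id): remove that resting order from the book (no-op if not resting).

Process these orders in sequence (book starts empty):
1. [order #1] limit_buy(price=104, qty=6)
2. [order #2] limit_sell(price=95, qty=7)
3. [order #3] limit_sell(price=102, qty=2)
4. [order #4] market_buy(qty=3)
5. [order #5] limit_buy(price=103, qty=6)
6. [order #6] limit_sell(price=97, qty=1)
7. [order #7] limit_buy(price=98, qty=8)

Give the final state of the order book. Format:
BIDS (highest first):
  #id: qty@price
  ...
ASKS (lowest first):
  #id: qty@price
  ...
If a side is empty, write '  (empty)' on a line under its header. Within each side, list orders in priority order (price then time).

Answer: BIDS (highest first):
  #5: 5@103
  #7: 8@98
ASKS (lowest first):
  (empty)

Derivation:
After op 1 [order #1] limit_buy(price=104, qty=6): fills=none; bids=[#1:6@104] asks=[-]
After op 2 [order #2] limit_sell(price=95, qty=7): fills=#1x#2:6@104; bids=[-] asks=[#2:1@95]
After op 3 [order #3] limit_sell(price=102, qty=2): fills=none; bids=[-] asks=[#2:1@95 #3:2@102]
After op 4 [order #4] market_buy(qty=3): fills=#4x#2:1@95 #4x#3:2@102; bids=[-] asks=[-]
After op 5 [order #5] limit_buy(price=103, qty=6): fills=none; bids=[#5:6@103] asks=[-]
After op 6 [order #6] limit_sell(price=97, qty=1): fills=#5x#6:1@103; bids=[#5:5@103] asks=[-]
After op 7 [order #7] limit_buy(price=98, qty=8): fills=none; bids=[#5:5@103 #7:8@98] asks=[-]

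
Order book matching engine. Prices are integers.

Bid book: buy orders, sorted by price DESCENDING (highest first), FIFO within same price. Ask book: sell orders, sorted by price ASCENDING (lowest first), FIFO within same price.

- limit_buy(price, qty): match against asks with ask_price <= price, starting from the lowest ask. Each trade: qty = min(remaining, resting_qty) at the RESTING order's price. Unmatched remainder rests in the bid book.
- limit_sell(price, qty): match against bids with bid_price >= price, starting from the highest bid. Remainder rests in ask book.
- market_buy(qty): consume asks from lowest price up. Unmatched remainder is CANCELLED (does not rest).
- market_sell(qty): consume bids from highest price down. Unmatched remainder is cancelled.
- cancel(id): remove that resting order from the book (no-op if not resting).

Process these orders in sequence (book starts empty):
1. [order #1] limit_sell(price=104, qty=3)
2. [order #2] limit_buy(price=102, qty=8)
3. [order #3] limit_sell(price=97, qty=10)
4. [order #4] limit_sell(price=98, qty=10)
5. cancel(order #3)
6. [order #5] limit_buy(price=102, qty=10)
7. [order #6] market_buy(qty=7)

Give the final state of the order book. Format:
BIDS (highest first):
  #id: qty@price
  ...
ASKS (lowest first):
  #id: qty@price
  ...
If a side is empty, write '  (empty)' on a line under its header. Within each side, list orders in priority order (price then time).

Answer: BIDS (highest first):
  (empty)
ASKS (lowest first):
  (empty)

Derivation:
After op 1 [order #1] limit_sell(price=104, qty=3): fills=none; bids=[-] asks=[#1:3@104]
After op 2 [order #2] limit_buy(price=102, qty=8): fills=none; bids=[#2:8@102] asks=[#1:3@104]
After op 3 [order #3] limit_sell(price=97, qty=10): fills=#2x#3:8@102; bids=[-] asks=[#3:2@97 #1:3@104]
After op 4 [order #4] limit_sell(price=98, qty=10): fills=none; bids=[-] asks=[#3:2@97 #4:10@98 #1:3@104]
After op 5 cancel(order #3): fills=none; bids=[-] asks=[#4:10@98 #1:3@104]
After op 6 [order #5] limit_buy(price=102, qty=10): fills=#5x#4:10@98; bids=[-] asks=[#1:3@104]
After op 7 [order #6] market_buy(qty=7): fills=#6x#1:3@104; bids=[-] asks=[-]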